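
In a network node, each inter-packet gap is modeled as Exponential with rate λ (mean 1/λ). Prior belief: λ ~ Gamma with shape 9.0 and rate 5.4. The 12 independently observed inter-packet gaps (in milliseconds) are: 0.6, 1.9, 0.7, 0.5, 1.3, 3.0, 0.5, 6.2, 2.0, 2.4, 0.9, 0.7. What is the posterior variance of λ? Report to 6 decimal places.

With a Gamma(shape α, rate β) prior on the exponential rate λ, the posterior after n observations with total T = Σxᵢ is Gamma(α+n, β+T).
Sum of observations T = 20.7 milliseconds; n = 12.
Posterior: Gamma(9.0+12, 5.4+20.7) = Gamma(21.0, 26.1).
Var = α/β² = 0.030827.

0.030827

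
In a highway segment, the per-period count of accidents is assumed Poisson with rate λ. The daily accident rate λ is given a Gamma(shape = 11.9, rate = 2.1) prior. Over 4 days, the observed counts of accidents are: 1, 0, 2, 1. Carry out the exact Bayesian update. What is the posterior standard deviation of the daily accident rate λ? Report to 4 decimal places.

With a Gamma(shape α, rate β) prior, the Poisson likelihood is conjugate: the posterior is Gamma(α + ΣXᵢ, β + n).
Sum of counts S = 4 over n = 4 days.
Posterior: Gamma(α+S, β+n) = Gamma(11.9+4, 2.1+4) = Gamma(15.9, 6.1).
SD = √α/β = √15.9/6.1 = 0.6537.

0.6537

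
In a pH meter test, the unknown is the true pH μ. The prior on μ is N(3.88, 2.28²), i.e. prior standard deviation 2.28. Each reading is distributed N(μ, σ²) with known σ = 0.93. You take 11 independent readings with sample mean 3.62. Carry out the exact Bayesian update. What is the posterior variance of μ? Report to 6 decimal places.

For Normal data with known variance σ², a Normal(μ₀, σ₀²) prior on μ is conjugate. Posterior precision = 1/σ₀² + n/σ²; posterior mean is the precision-weighted average of μ₀ and x̄.
σ₀² = 2.28² = 5.1984, σ² = 0.93² = 0.8649; σ² + n·σ₀² = 0.8649 + 11·5.1984 = 58.0473.
Posterior precision = 1/σ₀² + n/σ² = 1/5.1984 + 11/0.8649 = (σ² + n·σ₀²)/(σ₀²σ²) = 58.0473/(5.1984·0.8649); posterior variance σₙ² = σ₀²σ²/(σ² + n·σ₀²) = 5.1984·0.8649/58.0473 = 0.077456.

0.077456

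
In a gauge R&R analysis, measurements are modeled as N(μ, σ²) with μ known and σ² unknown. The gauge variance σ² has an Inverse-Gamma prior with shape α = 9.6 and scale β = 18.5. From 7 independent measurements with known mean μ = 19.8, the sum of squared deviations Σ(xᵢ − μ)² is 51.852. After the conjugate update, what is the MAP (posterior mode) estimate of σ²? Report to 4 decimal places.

3.1508

With known mean μ and an Inverse-Gamma(α, β) prior on σ², the Normal likelihood is conjugate: posterior is Inv-Gamma(α + n/2, β + Σ(xᵢ−μ)²/2).
Posterior: Inv-Gamma(9.6 + 7/2, 18.5 + 51.852/2) = Inv-Gamma(13.10, 44.4260).
Mode = β/(α+1) = 44.4260/14.10 = 3.1508.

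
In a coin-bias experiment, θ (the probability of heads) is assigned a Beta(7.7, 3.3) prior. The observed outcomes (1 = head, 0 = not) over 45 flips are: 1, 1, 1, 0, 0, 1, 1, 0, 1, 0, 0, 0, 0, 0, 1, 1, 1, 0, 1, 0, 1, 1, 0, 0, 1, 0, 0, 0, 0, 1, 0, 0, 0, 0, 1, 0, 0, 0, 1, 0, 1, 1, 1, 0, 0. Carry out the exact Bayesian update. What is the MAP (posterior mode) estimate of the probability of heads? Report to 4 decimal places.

The Beta prior is conjugate to a Binomial/Bernoulli likelihood; the update adds successes to α and failures to β.
Posterior: Beta(α+k, β+n−k) = Beta(7.7+19, 3.3+26) = Beta(26.7, 29.3).
Mode of Beta(a,b) for a,b>1 is (a−1)/(a+b−2) = 25.7/54.0 = 0.4759.

0.4759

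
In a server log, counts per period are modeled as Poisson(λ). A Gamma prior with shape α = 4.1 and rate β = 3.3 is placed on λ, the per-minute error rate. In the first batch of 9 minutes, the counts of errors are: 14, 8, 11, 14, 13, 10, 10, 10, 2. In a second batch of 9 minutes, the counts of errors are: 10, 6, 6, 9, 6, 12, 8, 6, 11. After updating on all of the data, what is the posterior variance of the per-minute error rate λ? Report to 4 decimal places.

With a Gamma(shape α, rate β) prior, the Poisson likelihood is conjugate: the posterior is Gamma(α + ΣXᵢ, β + n).
Batch 1: sum of counts S = 92 over n = 9 minutes.
After batch 1: Gamma(α+S, β+n) = Gamma(4.1+92, 3.3+9) = Gamma(96.1, 12.3).
Batch 2: sum of counts S = 74 over n = 9 minutes.
After batch 2: Gamma(α+S, β+n) = Gamma(96.1+74, 12.3+9) = Gamma(170.1, 21.3).
Var = α/β² = 170.1/21.3² = 0.3749.

0.3749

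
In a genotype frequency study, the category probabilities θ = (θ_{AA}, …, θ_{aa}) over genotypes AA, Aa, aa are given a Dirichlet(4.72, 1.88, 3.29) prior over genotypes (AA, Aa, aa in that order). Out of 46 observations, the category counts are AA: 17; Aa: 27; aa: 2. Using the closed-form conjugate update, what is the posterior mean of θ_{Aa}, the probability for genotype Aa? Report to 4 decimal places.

The Dirichlet prior is conjugate to the Multinomial likelihood: each posterior αⱼ = prior αⱼ + observed count nⱼ.
Posterior concentration: (21.72, 28.88, 5.29), total = 55.89.
E[θ_{Aa}|data] = α_{Aa}/Σα = 28.88/55.89 = 0.5167.

0.5167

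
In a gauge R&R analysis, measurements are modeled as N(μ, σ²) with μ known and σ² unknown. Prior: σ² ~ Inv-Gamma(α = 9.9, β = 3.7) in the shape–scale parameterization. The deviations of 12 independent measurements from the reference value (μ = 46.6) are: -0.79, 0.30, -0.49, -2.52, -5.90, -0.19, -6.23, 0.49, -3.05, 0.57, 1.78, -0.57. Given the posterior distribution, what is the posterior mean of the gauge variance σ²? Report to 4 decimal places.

3.4136

With known mean μ and an Inverse-Gamma(α, β) prior on σ², the Normal likelihood is conjugate: posterior is Inv-Gamma(α + n/2, β + Σ(xᵢ−μ)²/2).
Σ(xᵢ−μ)² = (-0.79)² + (0.30)² + (-0.49)² + (-2.52)² + (-5.90)² + (-0.19)² + (-6.23)² + (0.49)² + (-3.05)² + (0.57)² + (1.78)² + (-0.57)² = 94.3244.
Posterior: Inv-Gamma(9.9 + 12/2, 3.7 + 94.3244/2) = Inv-Gamma(15.90, 50.86220).
E[σ²|data] = β/(α−1) = 50.86220/14.90 = 3.4136.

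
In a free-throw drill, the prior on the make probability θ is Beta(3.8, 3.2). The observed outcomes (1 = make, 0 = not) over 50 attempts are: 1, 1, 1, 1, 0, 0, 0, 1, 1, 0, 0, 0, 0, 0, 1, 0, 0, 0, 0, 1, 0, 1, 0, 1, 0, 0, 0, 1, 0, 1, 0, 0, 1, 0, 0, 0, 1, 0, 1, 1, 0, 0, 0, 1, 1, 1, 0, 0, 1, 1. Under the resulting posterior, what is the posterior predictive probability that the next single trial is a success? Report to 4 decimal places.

The Beta prior is conjugate to a Binomial/Bernoulli likelihood; the update adds successes to α and failures to β.
Posterior: Beta(α+k, β+n−k) = Beta(3.8+21, 3.2+29) = Beta(24.8, 32.2).
For a single future Bernoulli trial, P(success | data) = α/(α+β) = 0.4351.

0.4351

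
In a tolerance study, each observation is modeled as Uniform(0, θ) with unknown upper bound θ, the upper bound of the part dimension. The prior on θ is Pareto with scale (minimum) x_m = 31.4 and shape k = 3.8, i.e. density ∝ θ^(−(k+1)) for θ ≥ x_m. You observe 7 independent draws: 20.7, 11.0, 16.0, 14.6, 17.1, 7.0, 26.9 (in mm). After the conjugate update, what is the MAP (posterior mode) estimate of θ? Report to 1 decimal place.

A Pareto(scale x_m, shape k) prior on the upper bound θ of Uniform(0, θ) is conjugate: posterior is Pareto(max(x_m, max xᵢ), k + n).
Sample maximum = 26.9; prior scale x_m = 31.4 → posterior scale = max = 31.4.
Posterior shape = 3.8 + 7 = 10.8.
The Pareto density is decreasing on [x_m, ∞), so the mode is x_m = 31.4.

31.4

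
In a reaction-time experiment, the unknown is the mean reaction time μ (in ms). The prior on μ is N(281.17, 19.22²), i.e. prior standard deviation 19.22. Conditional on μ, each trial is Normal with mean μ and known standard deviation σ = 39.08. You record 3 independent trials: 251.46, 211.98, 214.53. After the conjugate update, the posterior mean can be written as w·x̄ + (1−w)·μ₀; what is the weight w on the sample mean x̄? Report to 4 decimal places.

0.4205

For Normal data with known variance σ², a Normal(μ₀, σ₀²) prior on μ is conjugate. Posterior precision = 1/σ₀² + n/σ²; posterior mean is the precision-weighted average of μ₀ and x̄.
σ₀² = 19.22² = 369.4084, σ² = 39.08² = 1527.2464. Prior precision 1/σ₀² = 1/369.4084; data precision n/σ² = 3/1527.2464.
w = (n/σ²)/(1/σ₀² + n/σ²) = n·σ₀²/(σ² + n·σ₀²) = 3·369.4084/(1527.2464 + 3·369.4084) = 1108.2252/2635.4716 = 0.4205.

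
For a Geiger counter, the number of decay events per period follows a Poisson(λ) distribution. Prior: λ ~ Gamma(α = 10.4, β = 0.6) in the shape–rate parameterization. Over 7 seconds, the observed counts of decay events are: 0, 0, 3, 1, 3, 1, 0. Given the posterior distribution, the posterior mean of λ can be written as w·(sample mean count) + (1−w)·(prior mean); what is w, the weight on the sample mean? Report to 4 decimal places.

With a Gamma(shape α, rate β) prior, the Poisson likelihood is conjugate: the posterior is Gamma(α + ΣXᵢ, β + n).
Posterior mean = (α₀+S)/(β₀+n) = [n/(β₀+n)]·(S/n) + [β₀/(β₀+n)]·(α₀/β₀), so only n and β₀ enter the weight.
Weight on data w = n/(β₀+n) = 7/(0.6+7) = 7/7.6 = 0.9211.

0.9211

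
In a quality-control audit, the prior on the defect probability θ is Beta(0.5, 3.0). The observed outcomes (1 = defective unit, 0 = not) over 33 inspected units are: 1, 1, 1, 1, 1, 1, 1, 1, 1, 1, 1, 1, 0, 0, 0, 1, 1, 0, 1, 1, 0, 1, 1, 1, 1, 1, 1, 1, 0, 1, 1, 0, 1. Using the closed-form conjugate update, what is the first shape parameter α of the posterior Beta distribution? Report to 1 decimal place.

26.5

The Beta prior is conjugate to a Binomial/Bernoulli likelihood; the update adds successes to α and failures to β.
Posterior: Beta(α+k, β+n−k) = Beta(0.5+26, 3.0+7) = Beta(26.5, 10.0).
Posterior α = 26.5.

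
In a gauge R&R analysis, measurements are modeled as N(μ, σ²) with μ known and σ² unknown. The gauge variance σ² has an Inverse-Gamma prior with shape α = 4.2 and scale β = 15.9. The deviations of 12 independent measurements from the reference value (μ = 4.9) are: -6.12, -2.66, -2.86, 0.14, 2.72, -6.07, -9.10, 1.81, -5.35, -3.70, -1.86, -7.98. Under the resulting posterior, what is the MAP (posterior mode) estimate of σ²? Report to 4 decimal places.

With known mean μ and an Inverse-Gamma(α, β) prior on σ², the Normal likelihood is conjugate: posterior is Inv-Gamma(α + n/2, β + Σ(xᵢ−μ)²/2).
Σ(xᵢ−μ)² = (-6.12)² + (-2.66)² + (-2.86)² + (0.14)² + (2.72)² + (-6.07)² + (-9.10)² + (1.81)² + (-5.35)² + (-3.70)² + (-1.86)² + (-7.98)² = 292.5111.
Posterior: Inv-Gamma(4.2 + 12/2, 15.9 + 292.5111/2) = Inv-Gamma(10.20, 162.15555).
Mode = β/(α+1) = 162.15555/11.20 = 14.4782.

14.4782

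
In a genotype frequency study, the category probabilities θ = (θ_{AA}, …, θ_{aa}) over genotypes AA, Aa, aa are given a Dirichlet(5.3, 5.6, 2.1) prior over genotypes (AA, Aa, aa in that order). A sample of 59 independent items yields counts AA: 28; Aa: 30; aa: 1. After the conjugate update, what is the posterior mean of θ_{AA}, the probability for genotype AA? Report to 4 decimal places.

The Dirichlet prior is conjugate to the Multinomial likelihood: each posterior αⱼ = prior αⱼ + observed count nⱼ.
Posterior concentration: (33.3, 35.6, 3.1), total = 72.0.
E[θ_{AA}|data] = α_{AA}/Σα = 33.3/72.0 = 0.4625.

0.4625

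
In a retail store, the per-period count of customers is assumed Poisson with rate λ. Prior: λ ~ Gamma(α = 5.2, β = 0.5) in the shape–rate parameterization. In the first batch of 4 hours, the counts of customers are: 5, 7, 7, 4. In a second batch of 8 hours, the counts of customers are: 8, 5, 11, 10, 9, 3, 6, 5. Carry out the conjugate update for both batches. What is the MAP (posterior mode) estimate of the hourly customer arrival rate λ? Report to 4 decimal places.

With a Gamma(shape α, rate β) prior, the Poisson likelihood is conjugate: the posterior is Gamma(α + ΣXᵢ, β + n).
Batch 1: sum of counts S = 23 over n = 4 hours.
After batch 1: Gamma(α+S, β+n) = Gamma(5.2+23, 0.5+4) = Gamma(28.2, 4.5).
Batch 2: sum of counts S = 57 over n = 8 hours.
After batch 2: Gamma(α+S, β+n) = Gamma(28.2+57, 4.5+8) = Gamma(85.2, 12.5).
Mode of Gamma(α,β) for α≥1 is (α−1)/β = 84.2/12.5 = 6.7360.

6.7360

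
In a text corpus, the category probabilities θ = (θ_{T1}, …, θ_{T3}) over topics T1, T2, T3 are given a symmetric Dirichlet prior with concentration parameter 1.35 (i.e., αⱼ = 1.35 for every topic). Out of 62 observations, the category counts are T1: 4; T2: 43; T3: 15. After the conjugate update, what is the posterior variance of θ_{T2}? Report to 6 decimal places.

0.003290

The Dirichlet prior is conjugate to the Multinomial likelihood: each posterior αⱼ = prior αⱼ + observed count nⱼ.
Posterior concentration: (5.35, 44.35, 16.35), total = 66.05.
Var[θ_j] = α_j(Σα−α_j)/((Σα)²(Σα+1)) = 44.35·21.70/(66.05²·67.05) = 0.003290.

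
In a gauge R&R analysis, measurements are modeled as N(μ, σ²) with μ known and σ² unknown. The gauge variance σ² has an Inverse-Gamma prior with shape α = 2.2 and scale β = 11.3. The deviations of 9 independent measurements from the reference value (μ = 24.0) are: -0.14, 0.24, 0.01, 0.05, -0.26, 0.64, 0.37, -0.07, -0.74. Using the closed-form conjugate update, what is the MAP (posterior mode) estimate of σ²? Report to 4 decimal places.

1.5485

With known mean μ and an Inverse-Gamma(α, β) prior on σ², the Normal likelihood is conjugate: posterior is Inv-Gamma(α + n/2, β + Σ(xᵢ−μ)²/2).
Σ(xᵢ−μ)² = (-0.14)² + (0.24)² + (0.01)² + (0.05)² + (-0.26)² + (0.64)² + (0.37)² + (-0.07)² + (-0.74)² = 1.2464.
Posterior: Inv-Gamma(2.2 + 9/2, 11.3 + 1.2464/2) = Inv-Gamma(6.70, 11.92320).
Mode = β/(α+1) = 11.92320/7.70 = 1.5485.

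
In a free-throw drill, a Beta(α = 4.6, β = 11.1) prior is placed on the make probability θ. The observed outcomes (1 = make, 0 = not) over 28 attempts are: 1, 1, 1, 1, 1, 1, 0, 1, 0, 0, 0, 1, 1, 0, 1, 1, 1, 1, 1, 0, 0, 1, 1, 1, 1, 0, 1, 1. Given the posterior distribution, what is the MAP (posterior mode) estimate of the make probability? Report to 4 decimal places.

The Beta prior is conjugate to a Binomial/Bernoulli likelihood; the update adds successes to α and failures to β.
Posterior: Beta(α+k, β+n−k) = Beta(4.6+20, 11.1+8) = Beta(24.6, 19.1).
Mode of Beta(a,b) for a,b>1 is (a−1)/(a+b−2) = 23.6/41.7 = 0.5659.

0.5659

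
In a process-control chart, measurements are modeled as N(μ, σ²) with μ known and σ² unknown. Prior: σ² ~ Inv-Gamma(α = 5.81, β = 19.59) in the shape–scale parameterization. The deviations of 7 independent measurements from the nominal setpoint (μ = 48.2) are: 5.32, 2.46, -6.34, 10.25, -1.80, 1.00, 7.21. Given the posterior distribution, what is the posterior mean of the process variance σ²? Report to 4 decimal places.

16.5473

With known mean μ and an Inverse-Gamma(α, β) prior on σ², the Normal likelihood is conjugate: posterior is Inv-Gamma(α + n/2, β + Σ(xᵢ−μ)²/2).
Σ(xᵢ−μ)² = (5.32)² + (2.46)² + (-6.34)² + (10.25)² + (-1.80)² + (1.00)² + (7.21)² = 235.8362.
Posterior: Inv-Gamma(5.81 + 7/2, 19.59 + 235.8362/2) = Inv-Gamma(9.31, 137.50810).
E[σ²|data] = β/(α−1) = 137.50810/8.31 = 16.5473.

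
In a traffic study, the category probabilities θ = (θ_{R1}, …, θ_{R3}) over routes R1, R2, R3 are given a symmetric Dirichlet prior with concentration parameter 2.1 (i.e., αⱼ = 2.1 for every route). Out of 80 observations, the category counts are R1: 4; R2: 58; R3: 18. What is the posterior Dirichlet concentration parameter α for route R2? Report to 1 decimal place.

The Dirichlet prior is conjugate to the Multinomial likelihood: each posterior αⱼ = prior αⱼ + observed count nⱼ.
Posterior concentration: (6.1, 60.1, 20.1), total = 86.3.
α_{R2} = 2.1 + 58 = 60.1.

60.1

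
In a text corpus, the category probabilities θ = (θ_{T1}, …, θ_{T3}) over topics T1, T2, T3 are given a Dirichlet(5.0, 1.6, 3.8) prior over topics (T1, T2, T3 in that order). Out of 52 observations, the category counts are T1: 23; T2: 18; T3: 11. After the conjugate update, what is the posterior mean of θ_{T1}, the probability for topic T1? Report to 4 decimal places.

0.4487

The Dirichlet prior is conjugate to the Multinomial likelihood: each posterior αⱼ = prior αⱼ + observed count nⱼ.
Posterior concentration: (28.0, 19.6, 14.8), total = 62.4.
E[θ_{T1}|data] = α_{T1}/Σα = 28.0/62.4 = 0.4487.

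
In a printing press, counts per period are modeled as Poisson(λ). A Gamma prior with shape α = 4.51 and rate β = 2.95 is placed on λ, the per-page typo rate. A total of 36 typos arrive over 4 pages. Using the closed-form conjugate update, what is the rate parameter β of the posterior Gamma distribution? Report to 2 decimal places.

6.95

With a Gamma(shape α, rate β) prior, the Poisson likelihood is conjugate: the posterior is Gamma(α + ΣXᵢ, β + n).
Posterior: Gamma(α+S, β+n) = Gamma(4.51+36, 2.95+4) = Gamma(40.51, 6.95).
Posterior β = 6.95.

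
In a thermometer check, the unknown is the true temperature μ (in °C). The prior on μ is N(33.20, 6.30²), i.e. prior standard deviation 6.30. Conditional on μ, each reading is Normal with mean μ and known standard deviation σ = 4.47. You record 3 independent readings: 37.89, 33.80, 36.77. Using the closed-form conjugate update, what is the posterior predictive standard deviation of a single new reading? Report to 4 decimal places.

5.0680

For Normal data with known variance σ², a Normal(μ₀, σ₀²) prior on μ is conjugate. Posterior precision = 1/σ₀² + n/σ²; posterior mean is the precision-weighted average of μ₀ and x̄.
σ₀² = 6.30² = 39.69, σ² = 4.47² = 19.9809; σ² + n·σ₀² = 19.9809 + 3·39.69 = 139.0509.
Posterior precision = 1/σ₀² + n/σ² = 1/39.69 + 3/19.9809 = (σ² + n·σ₀²)/(σ₀²σ²) = 139.0509/(39.69·19.9809); posterior variance σₙ² = σ₀²σ²/(σ² + n·σ₀²) = 39.69·19.9809/139.0509 = 5.703249.
Predictive variance for one new observation = σₙ² + σ² = 39.69·19.9809/139.0509 + 19.9809 = σ²·(σ₀² + 139.0509)/139.0509 = 19.9809·178.7409/139.0509 = 25.684149; SD = √(19.9809·178.7409/139.0509) = 5.0680.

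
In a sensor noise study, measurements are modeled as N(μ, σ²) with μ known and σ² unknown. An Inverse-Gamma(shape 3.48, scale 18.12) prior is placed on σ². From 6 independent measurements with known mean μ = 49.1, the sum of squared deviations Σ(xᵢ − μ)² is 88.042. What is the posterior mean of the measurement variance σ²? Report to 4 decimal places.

11.3396

With known mean μ and an Inverse-Gamma(α, β) prior on σ², the Normal likelihood is conjugate: posterior is Inv-Gamma(α + n/2, β + Σ(xᵢ−μ)²/2).
Posterior: Inv-Gamma(3.48 + 6/2, 18.12 + 88.042/2) = Inv-Gamma(6.48, 62.1410).
E[σ²|data] = β/(α−1) = 62.1410/5.48 = 11.3396.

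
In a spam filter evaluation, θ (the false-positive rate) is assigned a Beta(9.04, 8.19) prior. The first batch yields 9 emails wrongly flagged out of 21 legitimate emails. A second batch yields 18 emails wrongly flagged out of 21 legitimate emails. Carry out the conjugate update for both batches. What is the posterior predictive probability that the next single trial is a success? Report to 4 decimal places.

0.6085

The Beta prior is conjugate to a Binomial/Bernoulli likelihood; the update adds successes to α and failures to β.
After batch 1: Beta(9.04+9, 8.19+12) = Beta(18.04, 20.19).
After batch 2: Beta(18.04+18, 20.19+3) = Beta(36.04, 23.19).
For a single future Bernoulli trial, P(success | data) = α/(α+β) = 0.6085.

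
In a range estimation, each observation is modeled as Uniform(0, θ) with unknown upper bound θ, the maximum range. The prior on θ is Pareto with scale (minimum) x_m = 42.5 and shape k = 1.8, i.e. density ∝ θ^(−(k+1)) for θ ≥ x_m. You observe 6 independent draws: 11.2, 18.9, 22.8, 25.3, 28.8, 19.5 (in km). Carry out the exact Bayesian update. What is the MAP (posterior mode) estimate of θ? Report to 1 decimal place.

42.5

A Pareto(scale x_m, shape k) prior on the upper bound θ of Uniform(0, θ) is conjugate: posterior is Pareto(max(x_m, max xᵢ), k + n).
Sample maximum = 28.8; prior scale x_m = 42.5 → posterior scale = max = 42.5.
Posterior shape = 1.8 + 6 = 7.8.
The Pareto density is decreasing on [x_m, ∞), so the mode is x_m = 42.5.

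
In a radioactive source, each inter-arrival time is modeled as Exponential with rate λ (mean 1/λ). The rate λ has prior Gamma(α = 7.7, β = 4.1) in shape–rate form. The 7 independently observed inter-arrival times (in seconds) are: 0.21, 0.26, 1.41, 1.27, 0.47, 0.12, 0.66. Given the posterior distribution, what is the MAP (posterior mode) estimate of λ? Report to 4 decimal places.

With a Gamma(shape α, rate β) prior on the exponential rate λ, the posterior after n observations with total T = Σxᵢ is Gamma(α+n, β+T).
Sum of observations T = 4.40 seconds; n = 7.
Posterior: Gamma(7.7+7, 4.1+4.40) = Gamma(14.7, 8.50).
Mode = (α−1)/β = 1.6118.

1.6118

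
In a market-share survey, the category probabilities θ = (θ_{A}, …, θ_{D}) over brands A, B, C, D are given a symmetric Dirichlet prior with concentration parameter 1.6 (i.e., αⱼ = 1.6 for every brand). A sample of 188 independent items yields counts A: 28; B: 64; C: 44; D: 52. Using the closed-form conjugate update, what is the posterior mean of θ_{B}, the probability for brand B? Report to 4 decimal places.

The Dirichlet prior is conjugate to the Multinomial likelihood: each posterior αⱼ = prior αⱼ + observed count nⱼ.
Posterior concentration: (29.6, 65.6, 45.6, 53.6), total = 194.4.
E[θ_{B}|data] = α_{B}/Σα = 65.6/194.4 = 0.3374.

0.3374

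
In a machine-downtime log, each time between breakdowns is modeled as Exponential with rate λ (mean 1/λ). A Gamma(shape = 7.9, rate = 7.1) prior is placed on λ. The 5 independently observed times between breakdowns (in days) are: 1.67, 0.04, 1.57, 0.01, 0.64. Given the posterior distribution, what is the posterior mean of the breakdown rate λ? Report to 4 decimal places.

With a Gamma(shape α, rate β) prior on the exponential rate λ, the posterior after n observations with total T = Σxᵢ is Gamma(α+n, β+T).
Sum of observations T = 3.93 days; n = 5.
Posterior: Gamma(7.9+5, 7.1+3.93) = Gamma(12.9, 11.03).
Posterior mean of λ = α/β = 12.9/11.03 = 1.1695.

1.1695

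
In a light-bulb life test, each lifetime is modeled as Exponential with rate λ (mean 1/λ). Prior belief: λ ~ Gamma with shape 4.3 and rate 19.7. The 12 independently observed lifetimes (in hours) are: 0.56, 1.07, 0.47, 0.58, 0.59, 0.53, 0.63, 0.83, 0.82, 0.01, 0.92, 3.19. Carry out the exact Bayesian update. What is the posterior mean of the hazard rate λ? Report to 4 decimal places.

0.5452

With a Gamma(shape α, rate β) prior on the exponential rate λ, the posterior after n observations with total T = Σxᵢ is Gamma(α+n, β+T).
Sum of observations T = 10.20 hours; n = 12.
Posterior: Gamma(4.3+12, 19.7+10.20) = Gamma(16.3, 29.90).
Posterior mean of λ = α/β = 16.3/29.90 = 0.5452.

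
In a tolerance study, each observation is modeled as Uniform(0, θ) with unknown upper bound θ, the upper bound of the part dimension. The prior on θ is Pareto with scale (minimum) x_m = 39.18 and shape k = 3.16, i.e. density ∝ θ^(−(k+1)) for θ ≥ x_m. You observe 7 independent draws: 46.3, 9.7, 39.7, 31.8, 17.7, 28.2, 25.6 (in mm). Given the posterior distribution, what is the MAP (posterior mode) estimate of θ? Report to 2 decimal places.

A Pareto(scale x_m, shape k) prior on the upper bound θ of Uniform(0, θ) is conjugate: posterior is Pareto(max(x_m, max xᵢ), k + n).
Sample maximum = 46.3; prior scale x_m = 39.18 → posterior scale = max = 46.30.
Posterior shape = 3.16 + 7 = 10.16.
The Pareto density is decreasing on [x_m, ∞), so the mode is x_m = 46.30.

46.30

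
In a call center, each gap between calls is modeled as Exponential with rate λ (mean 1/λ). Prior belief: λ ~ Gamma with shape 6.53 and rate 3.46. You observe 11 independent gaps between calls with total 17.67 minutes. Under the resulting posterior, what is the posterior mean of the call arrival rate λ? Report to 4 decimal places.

0.8296

With a Gamma(shape α, rate β) prior on the exponential rate λ, the posterior after n observations with total T = Σxᵢ is Gamma(α+n, β+T).
Posterior: Gamma(6.53+11, 3.46+17.67) = Gamma(17.53, 21.13).
Posterior mean of λ = α/β = 17.53/21.13 = 0.8296.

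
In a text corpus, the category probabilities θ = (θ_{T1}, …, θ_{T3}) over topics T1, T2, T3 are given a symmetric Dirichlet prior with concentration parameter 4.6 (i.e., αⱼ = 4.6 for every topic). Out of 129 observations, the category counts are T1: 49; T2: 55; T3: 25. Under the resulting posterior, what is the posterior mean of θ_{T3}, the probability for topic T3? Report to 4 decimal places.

The Dirichlet prior is conjugate to the Multinomial likelihood: each posterior αⱼ = prior αⱼ + observed count nⱼ.
Posterior concentration: (53.6, 59.6, 29.6), total = 142.8.
E[θ_{T3}|data] = α_{T3}/Σα = 29.6/142.8 = 0.2073.

0.2073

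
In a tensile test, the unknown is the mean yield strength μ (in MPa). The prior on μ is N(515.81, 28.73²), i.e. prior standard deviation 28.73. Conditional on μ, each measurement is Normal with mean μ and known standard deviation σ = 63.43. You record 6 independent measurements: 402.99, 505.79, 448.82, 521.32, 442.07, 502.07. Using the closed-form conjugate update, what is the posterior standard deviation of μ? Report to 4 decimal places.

For Normal data with known variance σ², a Normal(μ₀, σ₀²) prior on μ is conjugate. Posterior precision = 1/σ₀² + n/σ²; posterior mean is the precision-weighted average of μ₀ and x̄.
σ₀² = 28.73² = 825.4129, σ² = 63.43² = 4023.3649; σ² + n·σ₀² = 4023.3649 + 6·825.4129 = 8975.8423.
Posterior precision = 1/σ₀² + n/σ² = 1/825.4129 + 6/4023.3649 = (σ² + n·σ₀²)/(σ₀²σ²) = 8975.8423/(825.4129·4023.3649); posterior variance σₙ² = σ₀²σ²/(σ² + n·σ₀²) = 825.4129·4023.3649/8975.8423 = 369.986145.
Posterior SD = √σₙ² = √(825.4129·4023.3649/8975.8423) = 19.2350.

19.2350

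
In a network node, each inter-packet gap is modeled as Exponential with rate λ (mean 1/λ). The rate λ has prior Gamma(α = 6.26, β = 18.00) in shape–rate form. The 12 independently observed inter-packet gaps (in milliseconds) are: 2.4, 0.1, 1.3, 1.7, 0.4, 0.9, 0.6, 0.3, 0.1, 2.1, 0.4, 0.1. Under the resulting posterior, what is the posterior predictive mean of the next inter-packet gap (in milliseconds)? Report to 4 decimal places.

1.6454

With a Gamma(shape α, rate β) prior on the exponential rate λ, the posterior after n observations with total T = Σxᵢ is Gamma(α+n, β+T).
Sum of observations T = 10.4 milliseconds; n = 12.
Posterior: Gamma(6.26+12, 18.00+10.4) = Gamma(18.26, 28.40).
The predictive distribution for the next observation is Lomax; its mean is β/(α−1) = 28.40/17.26 = 1.6454.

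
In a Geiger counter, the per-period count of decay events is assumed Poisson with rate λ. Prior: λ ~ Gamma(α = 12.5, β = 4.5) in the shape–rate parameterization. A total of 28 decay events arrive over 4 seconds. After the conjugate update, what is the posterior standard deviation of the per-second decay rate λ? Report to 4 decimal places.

With a Gamma(shape α, rate β) prior, the Poisson likelihood is conjugate: the posterior is Gamma(α + ΣXᵢ, β + n).
Posterior: Gamma(α+S, β+n) = Gamma(12.5+28, 4.5+4) = Gamma(40.5, 8.5).
SD = √α/β = √40.5/8.5 = 0.7487.

0.7487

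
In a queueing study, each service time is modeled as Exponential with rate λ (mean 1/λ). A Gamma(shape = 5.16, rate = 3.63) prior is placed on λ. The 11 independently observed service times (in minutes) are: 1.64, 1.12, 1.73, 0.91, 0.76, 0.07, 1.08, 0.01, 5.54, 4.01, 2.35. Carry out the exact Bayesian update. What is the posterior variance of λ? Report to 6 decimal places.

With a Gamma(shape α, rate β) prior on the exponential rate λ, the posterior after n observations with total T = Σxᵢ is Gamma(α+n, β+T).
Sum of observations T = 19.22 minutes; n = 11.
Posterior: Gamma(5.16+11, 3.63+19.22) = Gamma(16.16, 22.85).
Var = α/β² = 0.030951.

0.030951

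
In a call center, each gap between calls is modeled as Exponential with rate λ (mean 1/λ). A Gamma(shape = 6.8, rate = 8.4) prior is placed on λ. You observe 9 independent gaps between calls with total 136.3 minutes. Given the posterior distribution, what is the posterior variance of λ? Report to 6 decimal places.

With a Gamma(shape α, rate β) prior on the exponential rate λ, the posterior after n observations with total T = Σxᵢ is Gamma(α+n, β+T).
Posterior: Gamma(6.8+9, 8.4+136.3) = Gamma(15.8, 144.7).
Var = α/β² = 0.000755.

0.000755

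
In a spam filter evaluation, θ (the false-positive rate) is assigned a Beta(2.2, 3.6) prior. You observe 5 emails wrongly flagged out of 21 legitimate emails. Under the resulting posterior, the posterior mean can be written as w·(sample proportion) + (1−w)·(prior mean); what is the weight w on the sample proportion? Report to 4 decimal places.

0.7836

The Beta prior is conjugate to a Binomial/Bernoulli likelihood; the update adds successes to α and failures to β.
Posterior mean = (α₀+k)/(α₀+β₀+n) = [n/(α₀+β₀+n)]·(k/n) + [(α₀+β₀)/(α₀+β₀+n)]·α₀/(α₀+β₀), so only n and the prior enter the weight.
The weight on the data is w = n/(α₀+β₀+n) = 21/(2.2+3.6+21) = 21/26.8 = 0.7836.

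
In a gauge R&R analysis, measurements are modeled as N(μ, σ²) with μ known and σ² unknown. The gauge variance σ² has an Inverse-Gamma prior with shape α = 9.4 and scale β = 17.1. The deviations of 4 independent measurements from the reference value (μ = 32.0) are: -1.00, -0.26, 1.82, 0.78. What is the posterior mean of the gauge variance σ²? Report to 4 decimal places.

With known mean μ and an Inverse-Gamma(α, β) prior on σ², the Normal likelihood is conjugate: posterior is Inv-Gamma(α + n/2, β + Σ(xᵢ−μ)²/2).
Σ(xᵢ−μ)² = (-1.00)² + (-0.26)² + (1.82)² + (0.78)² = 4.9884.
Posterior: Inv-Gamma(9.4 + 4/2, 17.1 + 4.9884/2) = Inv-Gamma(11.40, 19.59420).
E[σ²|data] = β/(α−1) = 19.59420/10.40 = 1.8841.

1.8841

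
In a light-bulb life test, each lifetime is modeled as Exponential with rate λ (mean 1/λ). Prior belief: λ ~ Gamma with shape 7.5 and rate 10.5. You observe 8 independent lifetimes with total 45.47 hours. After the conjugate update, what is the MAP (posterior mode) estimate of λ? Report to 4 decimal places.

0.2591

With a Gamma(shape α, rate β) prior on the exponential rate λ, the posterior after n observations with total T = Σxᵢ is Gamma(α+n, β+T).
Posterior: Gamma(7.5+8, 10.5+45.47) = Gamma(15.5, 55.97).
Mode = (α−1)/β = 0.2591.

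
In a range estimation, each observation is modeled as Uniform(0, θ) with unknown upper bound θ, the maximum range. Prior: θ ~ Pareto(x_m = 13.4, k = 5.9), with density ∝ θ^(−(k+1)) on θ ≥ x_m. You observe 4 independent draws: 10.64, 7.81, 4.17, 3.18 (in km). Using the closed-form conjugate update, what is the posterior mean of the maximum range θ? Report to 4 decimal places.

14.9056

A Pareto(scale x_m, shape k) prior on the upper bound θ of Uniform(0, θ) is conjugate: posterior is Pareto(max(x_m, max xᵢ), k + n).
Sample maximum = 10.64; prior scale x_m = 13.4 → posterior scale = max = 13.40.
Posterior shape = 5.9 + 4 = 9.9.
E[θ|data] = k·x_m/(k−1) = 9.9·13.40/8.9 = 14.9056.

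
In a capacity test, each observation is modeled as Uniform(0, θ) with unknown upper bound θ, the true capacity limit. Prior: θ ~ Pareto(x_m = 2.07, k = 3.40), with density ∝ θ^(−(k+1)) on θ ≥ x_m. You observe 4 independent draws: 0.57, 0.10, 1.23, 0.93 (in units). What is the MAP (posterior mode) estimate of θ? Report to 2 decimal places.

A Pareto(scale x_m, shape k) prior on the upper bound θ of Uniform(0, θ) is conjugate: posterior is Pareto(max(x_m, max xᵢ), k + n).
Sample maximum = 1.23; prior scale x_m = 2.07 → posterior scale = max = 2.07.
Posterior shape = 3.40 + 4 = 7.40.
The Pareto density is decreasing on [x_m, ∞), so the mode is x_m = 2.07.

2.07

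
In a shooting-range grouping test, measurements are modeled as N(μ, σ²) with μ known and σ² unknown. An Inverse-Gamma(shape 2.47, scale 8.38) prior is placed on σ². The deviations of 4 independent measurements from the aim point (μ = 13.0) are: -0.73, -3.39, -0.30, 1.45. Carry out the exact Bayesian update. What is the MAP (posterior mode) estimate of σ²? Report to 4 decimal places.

With known mean μ and an Inverse-Gamma(α, β) prior on σ², the Normal likelihood is conjugate: posterior is Inv-Gamma(α + n/2, β + Σ(xᵢ−μ)²/2).
Σ(xᵢ−μ)² = (-0.73)² + (-3.39)² + (-0.30)² + (1.45)² = 14.2175.
Posterior: Inv-Gamma(2.47 + 4/2, 8.38 + 14.2175/2) = Inv-Gamma(4.47, 15.48875).
Mode = β/(α+1) = 15.48875/5.47 = 2.8316.

2.8316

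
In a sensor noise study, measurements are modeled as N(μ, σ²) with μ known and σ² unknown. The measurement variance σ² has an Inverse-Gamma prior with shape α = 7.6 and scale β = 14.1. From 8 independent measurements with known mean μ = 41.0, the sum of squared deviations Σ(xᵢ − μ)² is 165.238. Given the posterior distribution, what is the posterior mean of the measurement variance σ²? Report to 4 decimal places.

9.1244

With known mean μ and an Inverse-Gamma(α, β) prior on σ², the Normal likelihood is conjugate: posterior is Inv-Gamma(α + n/2, β + Σ(xᵢ−μ)²/2).
Posterior: Inv-Gamma(7.6 + 8/2, 14.1 + 165.238/2) = Inv-Gamma(11.60, 96.7190).
E[σ²|data] = β/(α−1) = 96.7190/10.60 = 9.1244.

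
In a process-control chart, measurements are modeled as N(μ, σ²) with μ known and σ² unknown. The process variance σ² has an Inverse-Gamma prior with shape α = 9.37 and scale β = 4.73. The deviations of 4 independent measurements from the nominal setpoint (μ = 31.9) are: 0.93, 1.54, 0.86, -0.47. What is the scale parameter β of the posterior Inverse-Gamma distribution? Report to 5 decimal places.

6.82850

With known mean μ and an Inverse-Gamma(α, β) prior on σ², the Normal likelihood is conjugate: posterior is Inv-Gamma(α + n/2, β + Σ(xᵢ−μ)²/2).
Σ(xᵢ−μ)² = (0.93)² + (1.54)² + (0.86)² + (-0.47)² = 4.1970.
Posterior: Inv-Gamma(9.37 + 4/2, 4.73 + 4.1970/2) = Inv-Gamma(11.37, 6.82850).
Posterior β = 6.82850.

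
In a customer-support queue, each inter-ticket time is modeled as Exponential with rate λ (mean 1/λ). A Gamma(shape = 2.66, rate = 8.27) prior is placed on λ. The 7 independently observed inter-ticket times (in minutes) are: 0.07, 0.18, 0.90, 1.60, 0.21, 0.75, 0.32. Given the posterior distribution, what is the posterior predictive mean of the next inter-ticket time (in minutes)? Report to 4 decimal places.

1.4203

With a Gamma(shape α, rate β) prior on the exponential rate λ, the posterior after n observations with total T = Σxᵢ is Gamma(α+n, β+T).
Sum of observations T = 4.03 minutes; n = 7.
Posterior: Gamma(2.66+7, 8.27+4.03) = Gamma(9.66, 12.30).
The predictive distribution for the next observation is Lomax; its mean is β/(α−1) = 12.30/8.66 = 1.4203.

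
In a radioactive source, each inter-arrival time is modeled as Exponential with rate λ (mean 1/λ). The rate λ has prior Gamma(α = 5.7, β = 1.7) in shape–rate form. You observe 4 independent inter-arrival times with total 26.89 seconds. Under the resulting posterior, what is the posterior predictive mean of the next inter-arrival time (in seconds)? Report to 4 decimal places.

3.2862

With a Gamma(shape α, rate β) prior on the exponential rate λ, the posterior after n observations with total T = Σxᵢ is Gamma(α+n, β+T).
Posterior: Gamma(5.7+4, 1.7+26.89) = Gamma(9.7, 28.59).
The predictive distribution for the next observation is Lomax; its mean is β/(α−1) = 28.59/8.7 = 3.2862.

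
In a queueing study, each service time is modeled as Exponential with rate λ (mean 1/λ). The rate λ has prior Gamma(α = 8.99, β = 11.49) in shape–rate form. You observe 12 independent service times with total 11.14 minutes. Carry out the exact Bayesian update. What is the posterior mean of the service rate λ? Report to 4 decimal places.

With a Gamma(shape α, rate β) prior on the exponential rate λ, the posterior after n observations with total T = Σxᵢ is Gamma(α+n, β+T).
Posterior: Gamma(8.99+12, 11.49+11.14) = Gamma(20.99, 22.63).
Posterior mean of λ = α/β = 20.99/22.63 = 0.9275.

0.9275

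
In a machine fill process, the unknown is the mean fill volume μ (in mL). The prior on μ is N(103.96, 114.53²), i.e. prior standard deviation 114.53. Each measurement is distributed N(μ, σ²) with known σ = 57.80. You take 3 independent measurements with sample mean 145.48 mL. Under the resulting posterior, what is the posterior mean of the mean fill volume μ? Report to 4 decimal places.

For Normal data with known variance σ², a Normal(μ₀, σ₀²) prior on μ is conjugate. Posterior precision = 1/σ₀² + n/σ²; posterior mean is the precision-weighted average of μ₀ and x̄.
n·x̄ = 3·145.48 = 436.44.
σ₀² = 114.53² = 13117.1209, σ² = 57.80² = 3340.84; σ² + n·σ₀² = 3340.84 + 3·13117.1209 = 42692.2027.
Posterior mean = (μ₀/σ₀² + n·x̄/σ²)/(1/σ₀² + n/σ²) = (σ²·μ₀ + σ₀²·n·x̄)/(σ² + n·σ₀²) = (3340.84·103.96 + 13117.1209·436.44)/42692.2027 = 6072149.971996/42692.2027 = 142.2309.

142.2309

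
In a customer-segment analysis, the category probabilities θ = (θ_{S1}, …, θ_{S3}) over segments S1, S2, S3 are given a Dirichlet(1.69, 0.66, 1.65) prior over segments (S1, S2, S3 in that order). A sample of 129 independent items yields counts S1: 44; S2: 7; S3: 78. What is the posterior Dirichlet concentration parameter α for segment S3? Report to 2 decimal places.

79.65

The Dirichlet prior is conjugate to the Multinomial likelihood: each posterior αⱼ = prior αⱼ + observed count nⱼ.
Posterior concentration: (45.69, 7.66, 79.65), total = 133.00.
α_{S3} = 1.65 + 78 = 79.65.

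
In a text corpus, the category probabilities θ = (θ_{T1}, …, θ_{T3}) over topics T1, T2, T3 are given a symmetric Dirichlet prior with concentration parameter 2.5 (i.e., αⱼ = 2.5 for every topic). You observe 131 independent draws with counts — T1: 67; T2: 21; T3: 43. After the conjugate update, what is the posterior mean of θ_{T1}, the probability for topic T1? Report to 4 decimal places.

The Dirichlet prior is conjugate to the Multinomial likelihood: each posterior αⱼ = prior αⱼ + observed count nⱼ.
Posterior concentration: (69.5, 23.5, 45.5), total = 138.5.
E[θ_{T1}|data] = α_{T1}/Σα = 69.5/138.5 = 0.5018.

0.5018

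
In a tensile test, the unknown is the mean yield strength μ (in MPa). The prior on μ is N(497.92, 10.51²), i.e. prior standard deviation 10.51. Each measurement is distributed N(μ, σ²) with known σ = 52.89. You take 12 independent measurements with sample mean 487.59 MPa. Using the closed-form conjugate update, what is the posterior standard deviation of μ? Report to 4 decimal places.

For Normal data with known variance σ², a Normal(μ₀, σ₀²) prior on μ is conjugate. Posterior precision = 1/σ₀² + n/σ²; posterior mean is the precision-weighted average of μ₀ and x̄.
σ₀² = 10.51² = 110.4601, σ² = 52.89² = 2797.3521; σ² + n·σ₀² = 2797.3521 + 12·110.4601 = 4122.8733.
Posterior precision = 1/σ₀² + n/σ² = 1/110.4601 + 12/2797.3521 = (σ² + n·σ₀²)/(σ₀²σ²) = 4122.8733/(110.4601·2797.3521); posterior variance σₙ² = σ₀²σ²/(σ² + n·σ₀²) = 110.4601·2797.3521/4122.8733 = 74.946711.
Posterior SD = √σₙ² = √(110.4601·2797.3521/4122.8733) = 8.6572.

8.6572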